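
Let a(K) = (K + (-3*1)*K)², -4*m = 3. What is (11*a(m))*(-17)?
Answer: -1683/4 ≈ -420.75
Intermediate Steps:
m = -¾ (m = -¼*3 = -¾ ≈ -0.75000)
a(K) = 4*K² (a(K) = (K - 3*K)² = (-2*K)² = 4*K²)
(11*a(m))*(-17) = (11*(4*(-¾)²))*(-17) = (11*(4*(9/16)))*(-17) = (11*(9/4))*(-17) = (99/4)*(-17) = -1683/4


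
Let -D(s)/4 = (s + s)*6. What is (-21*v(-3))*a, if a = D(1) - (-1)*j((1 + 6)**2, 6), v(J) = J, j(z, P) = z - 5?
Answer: -252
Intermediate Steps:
D(s) = -48*s (D(s) = -4*(s + s)*6 = -4*2*s*6 = -48*s)
j(z, P) = -5 + z
a = -4 (a = -48*1 - (-1)*(-5 + (1 + 6)**2) = -48 - (-1)*(-5 + 7**2) = -48 - (-1)*(-5 + 49) = -48 - (-1)*44 = -48 - 1*(-44) = -48 + 44 = -4)
(-21*v(-3))*a = -21*(-3)*(-4) = 63*(-4) = -252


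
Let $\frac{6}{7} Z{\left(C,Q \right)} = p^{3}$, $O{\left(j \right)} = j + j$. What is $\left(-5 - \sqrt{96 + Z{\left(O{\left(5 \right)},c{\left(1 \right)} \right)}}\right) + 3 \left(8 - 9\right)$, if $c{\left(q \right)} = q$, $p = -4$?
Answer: $-8 - \frac{8 \sqrt{3}}{3} \approx -12.619$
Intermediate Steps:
$O{\left(j \right)} = 2 j$
$Z{\left(C,Q \right)} = - \frac{224}{3}$ ($Z{\left(C,Q \right)} = \frac{7 \left(-4\right)^{3}}{6} = \frac{7}{6} \left(-64\right) = - \frac{224}{3}$)
$\left(-5 - \sqrt{96 + Z{\left(O{\left(5 \right)},c{\left(1 \right)} \right)}}\right) + 3 \left(8 - 9\right) = \left(-5 - \sqrt{96 - \frac{224}{3}}\right) + 3 \left(8 - 9\right) = \left(-5 - \sqrt{\frac{64}{3}}\right) + 3 \left(-1\right) = \left(-5 - \frac{8 \sqrt{3}}{3}\right) - 3 = -8 - \frac{8 \sqrt{3}}{3}$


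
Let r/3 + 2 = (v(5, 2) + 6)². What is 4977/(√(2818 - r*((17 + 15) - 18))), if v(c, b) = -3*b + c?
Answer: 4977*√463/926 ≈ 115.65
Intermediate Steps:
v(c, b) = c - 3*b
r = 69 (r = -6 + 3*((5 - 3*2) + 6)² = -6 + 3*((5 - 6) + 6)² = -6 + 3*(-1 + 6)² = -6 + 3*5² = -6 + 3*25 = -6 + 75 = 69)
4977/(√(2818 - r*((17 + 15) - 18))) = 4977/(√(2818 - 69*((17 + 15) - 18))) = 4977/(√(2818 - 69*(32 - 18))) = 4977/(√(2818 - 69*14)) = 4977/(√(2818 - 1*966)) = 4977/(√(2818 - 966)) = 4977/(√1852) = 4977/((2*√463)) = 4977*(√463/926) = 4977*√463/926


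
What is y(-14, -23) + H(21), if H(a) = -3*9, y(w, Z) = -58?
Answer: -85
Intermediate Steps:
H(a) = -27
y(-14, -23) + H(21) = -58 - 27 = -85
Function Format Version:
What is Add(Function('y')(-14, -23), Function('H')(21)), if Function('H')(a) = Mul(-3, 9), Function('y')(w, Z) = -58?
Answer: -85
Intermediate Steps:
Function('H')(a) = -27
Add(Function('y')(-14, -23), Function('H')(21)) = Add(-58, -27) = -85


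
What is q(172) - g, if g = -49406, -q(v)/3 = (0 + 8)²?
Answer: 49214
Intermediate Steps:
q(v) = -192 (q(v) = -3*(0 + 8)² = -3*8² = -3*64 = -192)
q(172) - g = -192 - 1*(-49406) = -192 + 49406 = 49214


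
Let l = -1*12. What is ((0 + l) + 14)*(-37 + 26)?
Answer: -22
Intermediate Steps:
l = -12
((0 + l) + 14)*(-37 + 26) = ((0 - 12) + 14)*(-37 + 26) = (-12 + 14)*(-11) = 2*(-11) = -22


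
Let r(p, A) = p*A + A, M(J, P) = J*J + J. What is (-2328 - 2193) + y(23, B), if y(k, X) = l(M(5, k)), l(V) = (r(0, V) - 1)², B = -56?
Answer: -3680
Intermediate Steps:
M(J, P) = J + J² (M(J, P) = J² + J = J + J²)
r(p, A) = A + A*p (r(p, A) = A*p + A = A + A*p)
l(V) = (-1 + V)² (l(V) = (V*(1 + 0) - 1)² = (V*1 - 1)² = (V - 1)² = (-1 + V)²)
y(k, X) = 841 (y(k, X) = (-1 + 5*(1 + 5))² = (-1 + 5*6)² = (-1 + 30)² = 29² = 841)
(-2328 - 2193) + y(23, B) = (-2328 - 2193) + 841 = -4521 + 841 = -3680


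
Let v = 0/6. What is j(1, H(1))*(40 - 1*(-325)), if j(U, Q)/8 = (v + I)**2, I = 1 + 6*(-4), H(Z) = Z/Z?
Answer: 1544680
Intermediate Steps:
v = 0 (v = 0*(1/6) = 0)
H(Z) = 1
I = -23 (I = 1 - 24 = -23)
j(U, Q) = 4232 (j(U, Q) = 8*(0 - 23)**2 = 8*(-23)**2 = 8*529 = 4232)
j(1, H(1))*(40 - 1*(-325)) = 4232*(40 - 1*(-325)) = 4232*(40 + 325) = 4232*365 = 1544680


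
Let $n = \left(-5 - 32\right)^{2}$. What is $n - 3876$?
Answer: $-2507$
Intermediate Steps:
$n = 1369$ ($n = \left(-37\right)^{2} = 1369$)
$n - 3876 = 1369 - 3876 = -2507$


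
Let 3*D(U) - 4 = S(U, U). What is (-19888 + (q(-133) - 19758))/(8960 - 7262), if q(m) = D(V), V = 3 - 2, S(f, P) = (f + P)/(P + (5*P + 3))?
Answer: -535202/22923 ≈ -23.348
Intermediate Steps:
S(f, P) = (P + f)/(3 + 6*P) (S(f, P) = (P + f)/(P + (3 + 5*P)) = (P + f)/(3 + 6*P))
V = 1
D(U) = 4/3 + 2*U/(9*(1 + 2*U)) (D(U) = 4/3 + ((U + U)/(3*(1 + 2*U)))/3 = 4/3 + ((2*U)/(3*(1 + 2*U)))/3 = 4/3 + (2*U/(3*(1 + 2*U)))/3 = 4/3 + 2*U/(9*(1 + 2*U)))
q(m) = 38/27 (q(m) = 2*(6 + 13*1)/(9*(1 + 2*1)) = 2*(6 + 13)/(9*(1 + 2)) = (2/9)*19/3 = (2/9)*(⅓)*19 = 38/27)
(-19888 + (q(-133) - 19758))/(8960 - 7262) = (-19888 + (38/27 - 19758))/(8960 - 7262) = (-19888 - 533428/27)/1698 = -1070404/27*1/1698 = -535202/22923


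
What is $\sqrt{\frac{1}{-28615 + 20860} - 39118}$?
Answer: $\frac{i \sqrt{2352557505705}}{7755} \approx 197.78 i$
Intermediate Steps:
$\sqrt{\frac{1}{-28615 + 20860} - 39118} = \sqrt{\frac{1}{-7755} - 39118} = \sqrt{- \frac{1}{7755} - 39118} = \sqrt{- \frac{303360091}{7755}} = \frac{i \sqrt{2352557505705}}{7755}$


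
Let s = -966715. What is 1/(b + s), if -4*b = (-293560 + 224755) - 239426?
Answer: -4/3558629 ≈ -1.1240e-6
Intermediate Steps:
b = 308231/4 (b = -((-293560 + 224755) - 239426)/4 = -(-68805 - 239426)/4 = -1/4*(-308231) = 308231/4 ≈ 77058.)
1/(b + s) = 1/(308231/4 - 966715) = 1/(-3558629/4) = -4/3558629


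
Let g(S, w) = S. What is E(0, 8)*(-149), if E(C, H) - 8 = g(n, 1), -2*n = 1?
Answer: -2235/2 ≈ -1117.5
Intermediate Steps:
n = -½ (n = -½*1 = -½ ≈ -0.50000)
E(C, H) = 15/2 (E(C, H) = 8 - ½ = 15/2)
E(0, 8)*(-149) = (15/2)*(-149) = -2235/2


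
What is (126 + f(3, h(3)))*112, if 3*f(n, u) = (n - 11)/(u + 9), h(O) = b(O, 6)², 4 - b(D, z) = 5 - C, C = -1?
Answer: 549472/39 ≈ 14089.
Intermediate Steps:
b(D, z) = -2 (b(D, z) = 4 - (5 - 1*(-1)) = 4 - (5 + 1) = 4 - 1*6 = 4 - 6 = -2)
h(O) = 4 (h(O) = (-2)² = 4)
f(n, u) = (-11 + n)/(3*(9 + u)) (f(n, u) = ((n - 11)/(u + 9))/3 = ((-11 + n)/(9 + u))/3 = (-11 + n)/(3*(9 + u)))
(126 + f(3, h(3)))*112 = (126 + (-11 + 3)/(3*(9 + 4)))*112 = (126 + (⅓)*(-8)/13)*112 = (126 + (⅓)*(1/13)*(-8))*112 = (126 - 8/39)*112 = (4906/39)*112 = 549472/39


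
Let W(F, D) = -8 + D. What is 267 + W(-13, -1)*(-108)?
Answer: 1239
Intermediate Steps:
267 + W(-13, -1)*(-108) = 267 + (-8 - 1)*(-108) = 267 - 9*(-108) = 267 + 972 = 1239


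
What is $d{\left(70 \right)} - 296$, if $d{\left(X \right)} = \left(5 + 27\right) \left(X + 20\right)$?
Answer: $2584$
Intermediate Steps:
$d{\left(X \right)} = 640 + 32 X$ ($d{\left(X \right)} = 32 \left(20 + X\right) = 640 + 32 X$)
$d{\left(70 \right)} - 296 = \left(640 + 32 \cdot 70\right) - 296 = \left(640 + 2240\right) - 296 = 2880 - 296 = 2584$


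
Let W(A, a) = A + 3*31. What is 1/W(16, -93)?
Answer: 1/109 ≈ 0.0091743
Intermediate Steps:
W(A, a) = 93 + A (W(A, a) = A + 93 = 93 + A)
1/W(16, -93) = 1/(93 + 16) = 1/109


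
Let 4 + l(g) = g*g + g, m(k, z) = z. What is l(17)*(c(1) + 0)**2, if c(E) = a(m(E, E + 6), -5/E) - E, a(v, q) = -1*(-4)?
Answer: 2718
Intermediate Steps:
l(g) = -4 + g + g**2 (l(g) = -4 + (g*g + g) = -4 + (g**2 + g) = -4 + (g + g**2) = -4 + g + g**2)
a(v, q) = 4
c(E) = 4 - E
l(17)*(c(1) + 0)**2 = (-4 + 17 + 17**2)*((4 - 1*1) + 0)**2 = (-4 + 17 + 289)*((4 - 1) + 0)**2 = 302*(3 + 0)**2 = 302*3**2 = 302*9 = 2718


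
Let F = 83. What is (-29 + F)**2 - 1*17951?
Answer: -15035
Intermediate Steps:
(-29 + F)**2 - 1*17951 = (-29 + 83)**2 - 1*17951 = 54**2 - 17951 = 2916 - 17951 = -15035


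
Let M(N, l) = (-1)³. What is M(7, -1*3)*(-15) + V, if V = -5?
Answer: 10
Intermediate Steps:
M(N, l) = -1
M(7, -1*3)*(-15) + V = -1*(-15) - 5 = 15 - 5 = 10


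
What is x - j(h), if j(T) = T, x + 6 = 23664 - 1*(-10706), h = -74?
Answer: 34438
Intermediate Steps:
x = 34364 (x = -6 + (23664 - 1*(-10706)) = -6 + (23664 + 10706) = -6 + 34370 = 34364)
x - j(h) = 34364 - 1*(-74) = 34364 + 74 = 34438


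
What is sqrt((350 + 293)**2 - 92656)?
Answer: sqrt(320793) ≈ 566.39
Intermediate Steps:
sqrt((350 + 293)**2 - 92656) = sqrt(643**2 - 92656) = sqrt(413449 - 92656) = sqrt(320793)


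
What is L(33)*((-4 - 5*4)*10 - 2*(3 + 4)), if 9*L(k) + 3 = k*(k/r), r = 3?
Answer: -10160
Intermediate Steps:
L(k) = -⅓ + k²/27 (L(k) = -⅓ + (k*(k/3))/9 = -⅓ + (k²/3)/9 = -⅓ + k²/27)
L(33)*((-4 - 5*4)*10 - 2*(3 + 4)) = (-⅓ + (1/27)*33²)*((-4 - 5*4)*10 - 2*(3 + 4)) = (-⅓ + (1/27)*1089)*((-4 - 20)*10 - 2*7) = (-⅓ + 121/3)*(-24*10 - 14) = 40*(-240 - 14) = 40*(-254) = -10160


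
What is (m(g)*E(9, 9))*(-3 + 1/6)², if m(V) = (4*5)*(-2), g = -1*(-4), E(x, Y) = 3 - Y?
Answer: 5780/3 ≈ 1926.7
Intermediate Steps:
g = 4
m(V) = -40 (m(V) = 20*(-2) = -40)
(m(g)*E(9, 9))*(-3 + 1/6)² = (-40*(3 - 1*9))*(-3 + 1/6)² = (-40*(3 - 9))*(-3 + ⅙)² = (-40*(-6))*(-17/6)² = 240*(289/36) = 5780/3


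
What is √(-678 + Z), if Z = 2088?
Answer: √1410 ≈ 37.550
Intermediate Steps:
√(-678 + Z) = √(-678 + 2088) = √1410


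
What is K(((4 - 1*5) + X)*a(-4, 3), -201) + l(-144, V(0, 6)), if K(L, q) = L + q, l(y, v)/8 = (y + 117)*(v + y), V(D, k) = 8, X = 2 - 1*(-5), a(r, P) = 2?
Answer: 29187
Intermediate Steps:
X = 7 (X = 2 + 5 = 7)
l(y, v) = 8*(117 + y)*(v + y) (l(y, v) = 8*((y + 117)*(v + y)) = 8*((117 + y)*(v + y)) = 8*(117 + y)*(v + y))
K(((4 - 1*5) + X)*a(-4, 3), -201) + l(-144, V(0, 6)) = (((4 - 1*5) + 7)*2 - 201) + (8*(-144)² + 936*8 + 936*(-144) + 8*8*(-144)) = (((4 - 5) + 7)*2 - 201) + (8*20736 + 7488 - 134784 - 9216) = ((-1 + 7)*2 - 201) + (165888 + 7488 - 134784 - 9216) = (6*2 - 201) + 29376 = (12 - 201) + 29376 = -189 + 29376 = 29187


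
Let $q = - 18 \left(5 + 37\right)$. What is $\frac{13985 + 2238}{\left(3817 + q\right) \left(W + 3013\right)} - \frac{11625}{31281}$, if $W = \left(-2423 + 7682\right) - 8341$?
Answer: $- \frac{987592096}{2202276243} \approx -0.44844$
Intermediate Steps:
$q = -756$ ($q = \left(-18\right) 42 = -756$)
$W = -3082$ ($W = 5259 - 8341 = -3082$)
$\frac{13985 + 2238}{\left(3817 + q\right) \left(W + 3013\right)} - \frac{11625}{31281} = \frac{13985 + 2238}{\left(3817 - 756\right) \left(-3082 + 3013\right)} - \frac{11625}{31281} = \frac{16223}{3061 \left(-69\right)} - \frac{3875}{10427} = \frac{16223}{-211209} - \frac{3875}{10427} = 16223 \left(- \frac{1}{211209}\right) - \frac{3875}{10427} = - \frac{16223}{211209} - \frac{3875}{10427} = - \frac{987592096}{2202276243}$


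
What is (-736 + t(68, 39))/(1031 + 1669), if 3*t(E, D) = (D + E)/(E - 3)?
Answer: -143413/526500 ≈ -0.27239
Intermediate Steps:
t(E, D) = (D + E)/(3*(-3 + E)) (t(E, D) = ((D + E)/(E - 3))/3 = ((D + E)/(-3 + E))/3 = (D + E)/(3*(-3 + E)))
(-736 + t(68, 39))/(1031 + 1669) = (-736 + (39 + 68)/(3*(-3 + 68)))/(1031 + 1669) = (-736 + (1/3)*107/65)/2700 = (-736 + (1/3)*(1/65)*107)*(1/2700) = (-736 + 107/195)*(1/2700) = -143413/195*1/2700 = -143413/526500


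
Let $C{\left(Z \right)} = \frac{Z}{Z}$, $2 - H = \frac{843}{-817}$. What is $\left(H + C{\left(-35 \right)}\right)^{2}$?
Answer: $\frac{10850436}{667489} \approx 16.256$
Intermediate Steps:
$H = \frac{2477}{817}$ ($H = 2 - \frac{843}{-817} = 2 - 843 \left(- \frac{1}{817}\right) = 2 - - \frac{843}{817} = 2 + \frac{843}{817} = \frac{2477}{817} \approx 3.0318$)
$C{\left(Z \right)} = 1$
$\left(H + C{\left(-35 \right)}\right)^{2} = \left(\frac{2477}{817} + 1\right)^{2} = \left(\frac{3294}{817}\right)^{2} = \frac{10850436}{667489}$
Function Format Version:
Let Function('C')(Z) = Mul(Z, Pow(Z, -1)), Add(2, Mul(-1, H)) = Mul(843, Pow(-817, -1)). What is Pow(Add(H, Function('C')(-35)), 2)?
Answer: Rational(10850436, 667489) ≈ 16.256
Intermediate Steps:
H = Rational(2477, 817) (H = Add(2, Mul(-1, Mul(843, Pow(-817, -1)))) = Add(2, Mul(-1, Mul(843, Rational(-1, 817)))) = Add(2, Mul(-1, Rational(-843, 817))) = Add(2, Rational(843, 817)) = Rational(2477, 817) ≈ 3.0318)
Function('C')(Z) = 1
Pow(Add(H, Function('C')(-35)), 2) = Pow(Add(Rational(2477, 817), 1), 2) = Pow(Rational(3294, 817), 2) = Rational(10850436, 667489)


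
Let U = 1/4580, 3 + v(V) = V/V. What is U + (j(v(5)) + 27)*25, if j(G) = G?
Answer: 2862501/4580 ≈ 625.00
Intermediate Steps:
v(V) = -2 (v(V) = -3 + V/V = -3 + 1 = -2)
U = 1/4580 ≈ 0.00021834
U + (j(v(5)) + 27)*25 = 1/4580 + (-2 + 27)*25 = 1/4580 + 25*25 = 1/4580 + 625 = 2862501/4580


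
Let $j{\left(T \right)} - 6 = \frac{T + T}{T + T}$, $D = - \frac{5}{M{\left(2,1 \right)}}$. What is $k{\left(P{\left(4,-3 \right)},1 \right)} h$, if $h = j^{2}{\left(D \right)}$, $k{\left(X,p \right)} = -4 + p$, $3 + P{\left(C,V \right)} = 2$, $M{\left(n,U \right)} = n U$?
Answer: $-147$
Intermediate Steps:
$M{\left(n,U \right)} = U n$
$P{\left(C,V \right)} = -1$ ($P{\left(C,V \right)} = -3 + 2 = -1$)
$D = - \frac{5}{2}$ ($D = - \frac{5}{1 \cdot 2} = - \frac{5}{2} \approx -2.5$)
$j{\left(T \right)} = 7$ ($j{\left(T \right)} = 6 + \frac{T + T}{T + T} = 6 + \frac{2 T}{2 T} = 6 + 2 T \frac{1}{2 T} = 6 + 1 = 7$)
$h = 49$ ($h = 7^{2} = 49$)
$k{\left(P{\left(4,-3 \right)},1 \right)} h = \left(-4 + 1\right) 49 = \left(-3\right) 49 = -147$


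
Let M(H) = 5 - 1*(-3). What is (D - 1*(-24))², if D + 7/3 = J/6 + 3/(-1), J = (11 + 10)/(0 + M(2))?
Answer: 840889/2304 ≈ 364.97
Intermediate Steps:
M(H) = 8 (M(H) = 5 + 3 = 8)
J = 21/8 (J = (11 + 10)/(0 + 8) = 21/8 ≈ 2.6250)
D = -235/48 (D = -7/3 + ((21/8)/6 + 3/(-1)) = -7/3 + ((21/8)*(⅙) + 3*(-1)) = -7/3 + (7/16 - 3) = -7/3 - 41/16 = -235/48 ≈ -4.8958)
(D - 1*(-24))² = (-235/48 - 1*(-24))² = (-235/48 + 24)² = (917/48)² = 840889/2304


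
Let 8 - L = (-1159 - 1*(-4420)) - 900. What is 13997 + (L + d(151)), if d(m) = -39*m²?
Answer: -877595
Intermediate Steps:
L = -2353 (L = 8 - ((-1159 - 1*(-4420)) - 900) = 8 - ((-1159 + 4420) - 900) = 8 - (3261 - 900) = 8 - 1*2361 = 8 - 2361 = -2353)
13997 + (L + d(151)) = 13997 + (-2353 - 39*151²) = 13997 + (-2353 - 39*22801) = 13997 + (-2353 - 889239) = 13997 - 891592 = -877595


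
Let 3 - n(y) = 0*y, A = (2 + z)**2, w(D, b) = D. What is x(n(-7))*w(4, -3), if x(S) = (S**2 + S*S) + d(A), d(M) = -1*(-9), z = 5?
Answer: 108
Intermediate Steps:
A = 49 (A = (2 + 5)**2 = 7**2 = 49)
n(y) = 3 (n(y) = 3 - 0*y = 3 - 1*0 = 3 + 0 = 3)
d(M) = 9
x(S) = 9 + 2*S**2 (x(S) = (S**2 + S*S) + 9 = (S**2 + S**2) + 9 = 2*S**2 + 9 = 9 + 2*S**2)
x(n(-7))*w(4, -3) = (9 + 2*3**2)*4 = (9 + 2*9)*4 = (9 + 18)*4 = 27*4 = 108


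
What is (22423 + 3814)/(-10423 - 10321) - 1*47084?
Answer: -976736733/20744 ≈ -47085.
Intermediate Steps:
(22423 + 3814)/(-10423 - 10321) - 1*47084 = 26237/(-20744) - 47084 = 26237*(-1/20744) - 47084 = -26237/20744 - 47084 = -976736733/20744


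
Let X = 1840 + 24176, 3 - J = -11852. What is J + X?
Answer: 37871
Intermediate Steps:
J = 11855 (J = 3 - 1*(-11852) = 3 + 11852 = 11855)
X = 26016
J + X = 11855 + 26016 = 37871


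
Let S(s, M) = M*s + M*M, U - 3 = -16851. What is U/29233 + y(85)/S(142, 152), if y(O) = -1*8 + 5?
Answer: -250997041/435454768 ≈ -0.57640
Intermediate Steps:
U = -16848 (U = 3 - 16851 = -16848)
S(s, M) = M² + M*s (S(s, M) = M*s + M² = M² + M*s)
y(O) = -3 (y(O) = -8 + 5 = -3)
U/29233 + y(85)/S(142, 152) = -16848/29233 - 3*1/(152*(152 + 142)) = -16848*1/29233 - 3/(152*294) = -16848/29233 - 3/44688 = -16848/29233 - 3*1/44688 = -16848/29233 - 1/14896 = -250997041/435454768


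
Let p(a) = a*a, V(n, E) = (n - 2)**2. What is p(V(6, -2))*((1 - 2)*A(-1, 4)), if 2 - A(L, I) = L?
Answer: -768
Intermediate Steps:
A(L, I) = 2 - L
V(n, E) = (-2 + n)**2
p(a) = a**2
p(V(6, -2))*((1 - 2)*A(-1, 4)) = ((-2 + 6)**2)**2*((1 - 2)*(2 - 1*(-1))) = (4**2)**2*(-(2 + 1)) = 16**2*(-1*3) = 256*(-3) = -768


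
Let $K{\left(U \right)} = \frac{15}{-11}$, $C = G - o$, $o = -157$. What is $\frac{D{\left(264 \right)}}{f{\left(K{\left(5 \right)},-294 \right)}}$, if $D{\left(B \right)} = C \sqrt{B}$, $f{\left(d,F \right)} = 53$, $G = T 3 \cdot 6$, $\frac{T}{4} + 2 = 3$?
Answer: $\frac{458 \sqrt{66}}{53} \approx 70.204$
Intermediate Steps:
$T = 4$ ($T = -8 + 4 \cdot 3 = -8 + 12 = 4$)
$G = 72$ ($G = 4 \cdot 3 \cdot 6 = 12 \cdot 6 = 72$)
$C = 229$ ($C = 72 - -157 = 72 + 157 = 229$)
$K{\left(U \right)} = - \frac{15}{11}$ ($K{\left(U \right)} = 15 \left(- \frac{1}{11}\right) = - \frac{15}{11}$)
$D{\left(B \right)} = 229 \sqrt{B}$
$\frac{D{\left(264 \right)}}{f{\left(K{\left(5 \right)},-294 \right)}} = \frac{229 \sqrt{264}}{53} = 229 \cdot 2 \sqrt{66} \cdot \frac{1}{53} = 458 \sqrt{66} \cdot \frac{1}{53} = \frac{458 \sqrt{66}}{53}$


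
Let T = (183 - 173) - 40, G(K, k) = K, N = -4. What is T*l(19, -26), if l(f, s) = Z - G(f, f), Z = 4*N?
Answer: 1050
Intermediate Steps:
Z = -16 (Z = 4*(-4) = -16)
T = -30 (T = 10 - 40 = -30)
l(f, s) = -16 - f
T*l(19, -26) = -30*(-16 - 1*19) = -30*(-16 - 19) = -30*(-35) = 1050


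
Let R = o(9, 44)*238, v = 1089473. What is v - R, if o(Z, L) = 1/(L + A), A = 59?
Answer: 112215481/103 ≈ 1.0895e+6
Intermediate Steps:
o(Z, L) = 1/(59 + L) (o(Z, L) = 1/(L + 59) = 1/(59 + L))
R = 238/103 (R = 238/(59 + 44) = 238/103 ≈ 2.3107)
v - R = 1089473 - 1*238/103 = 1089473 - 238/103 = 112215481/103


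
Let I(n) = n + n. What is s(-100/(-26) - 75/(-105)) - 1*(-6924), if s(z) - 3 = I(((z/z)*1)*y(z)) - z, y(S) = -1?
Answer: 629760/91 ≈ 6920.4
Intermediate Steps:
I(n) = 2*n
s(z) = 1 - z (s(z) = 3 + (2*(((z/z)*1)*(-1)) - z) = 3 + (2*((1*1)*(-1)) - z) = 3 + (2*(1*(-1)) - z) = 3 + (2*(-1) - z) = 3 + (-2 - z) = 1 - z)
s(-100/(-26) - 75/(-105)) - 1*(-6924) = (1 - (-100/(-26) - 75/(-105))) - 1*(-6924) = (1 - (-100*(-1/26) - 75*(-1/105))) + 6924 = (1 - (50/13 + 5/7)) + 6924 = (1 - 1*415/91) + 6924 = (1 - 415/91) + 6924 = -324/91 + 6924 = 629760/91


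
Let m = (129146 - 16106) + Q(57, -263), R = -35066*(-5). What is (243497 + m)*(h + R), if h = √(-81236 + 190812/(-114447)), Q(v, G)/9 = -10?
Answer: 62495852510 + 712894*I*√29557232603358/38149 ≈ 6.2496e+10 + 1.016e+8*I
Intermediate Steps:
R = 175330
Q(v, G) = -90 (Q(v, G) = 9*(-10) = -90)
m = 112950 (m = (129146 - 16106) - 90 = 113040 - 90 = 112950)
h = 2*I*√29557232603358/38149 (h = √(-81236 + 190812*(-1/114447)) = √(-81236 - 63604/38149) = √(-3099135768/38149) = 2*I*√29557232603358/38149 ≈ 285.02*I)
(243497 + m)*(h + R) = (243497 + 112950)*(2*I*√29557232603358/38149 + 175330) = 356447*(175330 + 2*I*√29557232603358/38149) = 62495852510 + 712894*I*√29557232603358/38149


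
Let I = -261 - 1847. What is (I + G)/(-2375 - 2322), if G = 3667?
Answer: -1559/4697 ≈ -0.33191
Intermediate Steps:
I = -2108
(I + G)/(-2375 - 2322) = (-2108 + 3667)/(-2375 - 2322) = 1559/(-4697) = 1559*(-1/4697) = -1559/4697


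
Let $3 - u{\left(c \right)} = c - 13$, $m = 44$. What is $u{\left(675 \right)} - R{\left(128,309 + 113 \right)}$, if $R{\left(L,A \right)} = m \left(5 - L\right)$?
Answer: $4753$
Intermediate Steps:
$u{\left(c \right)} = 16 - c$ ($u{\left(c \right)} = 3 - \left(c - 13\right) = 3 - \left(-13 + c\right) = 16 - c$)
$R{\left(L,A \right)} = 220 - 44 L$ ($R{\left(L,A \right)} = 44 \left(5 - L\right) = 220 - 44 L$)
$u{\left(675 \right)} - R{\left(128,309 + 113 \right)} = \left(16 - 675\right) - \left(220 - 5632\right) = -659 - -5412 = -659 + 5412 = 4753$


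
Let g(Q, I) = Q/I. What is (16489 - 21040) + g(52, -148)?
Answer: -168400/37 ≈ -4551.4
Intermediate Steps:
(16489 - 21040) + g(52, -148) = (16489 - 21040) + 52/(-148) = -4551 + 52*(-1/148) = -4551 - 13/37 = -168400/37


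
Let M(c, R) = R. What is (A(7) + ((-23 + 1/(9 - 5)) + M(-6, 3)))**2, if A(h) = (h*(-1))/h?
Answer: 6889/16 ≈ 430.56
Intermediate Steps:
A(h) = -1 (A(h) = (-h)/h = -1)
(A(7) + ((-23 + 1/(9 - 5)) + M(-6, 3)))**2 = (-1 + ((-23 + 1/(9 - 5)) + 3))**2 = (-1 + ((-23 + 1/4) + 3))**2 = (-1 + (-91/4 + 3))**2 = (-1 - 79/4)**2 = (-83/4)**2 = 6889/16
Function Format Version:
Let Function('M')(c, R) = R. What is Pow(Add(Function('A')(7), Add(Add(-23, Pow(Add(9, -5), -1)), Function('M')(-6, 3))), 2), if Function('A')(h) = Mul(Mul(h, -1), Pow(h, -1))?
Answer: Rational(6889, 16) ≈ 430.56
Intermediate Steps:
Function('A')(h) = -1 (Function('A')(h) = Mul(Mul(-1, h), Pow(h, -1)) = -1)
Pow(Add(Function('A')(7), Add(Add(-23, Pow(Add(9, -5), -1)), Function('M')(-6, 3))), 2) = Pow(Add(-1, Add(Add(-23, Pow(Add(9, -5), -1)), 3)), 2) = Pow(Add(-1, Add(Add(-23, Pow(4, -1)), 3)), 2) = Pow(Add(-1, Add(Add(-23, Rational(1, 4)), 3)), 2) = Pow(Add(-1, Add(Rational(-91, 4), 3)), 2) = Pow(Add(-1, Rational(-79, 4)), 2) = Pow(Rational(-83, 4), 2) = Rational(6889, 16)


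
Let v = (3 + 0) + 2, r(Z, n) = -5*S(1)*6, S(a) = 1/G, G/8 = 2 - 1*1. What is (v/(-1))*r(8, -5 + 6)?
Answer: 75/4 ≈ 18.750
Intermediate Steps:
G = 8 (G = 8*(2 - 1*1) = 8*(2 - 1) = 8*1 = 8)
S(a) = 1/8
r(Z, n) = -15/4 (r(Z, n) = -5*1/8*6 = -5/8*6 = -15/4)
v = 5 (v = 3 + 2 = 5)
(v/(-1))*r(8, -5 + 6) = (5/(-1))*(-15/4) = -1*5*(-15/4) = -5*(-15/4) = 75/4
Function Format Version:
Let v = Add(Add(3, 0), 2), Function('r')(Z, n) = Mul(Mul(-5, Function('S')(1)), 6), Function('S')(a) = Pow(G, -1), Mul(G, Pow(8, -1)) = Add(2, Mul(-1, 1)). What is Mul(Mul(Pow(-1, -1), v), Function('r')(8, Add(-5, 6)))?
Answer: Rational(75, 4) ≈ 18.750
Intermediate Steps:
G = 8 (G = Mul(8, Add(2, Mul(-1, 1))) = Mul(8, Add(2, -1)) = Mul(8, 1) = 8)
Function('S')(a) = Rational(1, 8) (Function('S')(a) = Pow(8, -1) = Rational(1, 8))
Function('r')(Z, n) = Rational(-15, 4) (Function('r')(Z, n) = Mul(Mul(-5, Rational(1, 8)), 6) = Mul(Rational(-5, 8), 6) = Rational(-15, 4))
v = 5 (v = Add(3, 2) = 5)
Mul(Mul(Pow(-1, -1), v), Function('r')(8, Add(-5, 6))) = Mul(Mul(Pow(-1, -1), 5), Rational(-15, 4)) = Mul(Mul(-1, 5), Rational(-15, 4)) = Mul(-5, Rational(-15, 4)) = Rational(75, 4)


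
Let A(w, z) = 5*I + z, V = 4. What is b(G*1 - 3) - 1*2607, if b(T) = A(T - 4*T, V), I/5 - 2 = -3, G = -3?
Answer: -2628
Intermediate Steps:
I = -5 (I = 10 + 5*(-3) = 10 - 15 = -5)
A(w, z) = -25 + z (A(w, z) = 5*(-5) + z = -25 + z)
b(T) = -21 (b(T) = -25 + 4 = -21)
b(G*1 - 3) - 1*2607 = -21 - 1*2607 = -21 - 2607 = -2628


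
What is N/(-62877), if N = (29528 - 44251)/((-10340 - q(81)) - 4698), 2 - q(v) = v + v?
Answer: -14723/935484006 ≈ -1.5738e-5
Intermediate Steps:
q(v) = 2 - 2*v (q(v) = 2 - (v + v) = 2 - 2*v)
N = 14723/14878 (N = (29528 - 44251)/((-10340 - (2 - 2*81)) - 4698) = -14723/((-10340 - (2 - 162)) - 4698) = -14723/((-10340 - 1*(-160)) - 4698) = -14723/((-10340 + 160) - 4698) = -14723/(-10180 - 4698) = -14723/(-14878) = -14723*(-1/14878) = 14723/14878 ≈ 0.98958)
N/(-62877) = (14723/14878)/(-62877) = (14723/14878)*(-1/62877) = -14723/935484006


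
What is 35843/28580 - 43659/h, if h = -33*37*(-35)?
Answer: 245867/1057460 ≈ 0.23251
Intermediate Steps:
h = 42735 (h = -1221*(-35) = 42735)
35843/28580 - 43659/h = 35843/28580 - 43659/42735 = 35843*(1/28580) - 43659*1/42735 = 35843/28580 - 189/185 = 245867/1057460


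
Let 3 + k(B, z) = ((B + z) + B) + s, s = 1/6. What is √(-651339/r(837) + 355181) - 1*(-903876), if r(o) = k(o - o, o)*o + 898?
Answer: 903876 + √1923421158252683/73589 ≈ 9.0447e+5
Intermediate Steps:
s = ⅙ ≈ 0.16667
k(B, z) = -17/6 + z + 2*B (k(B, z) = -3 + (((B + z) + B) + ⅙) = -3 + ((z + 2*B) + ⅙) = -3 + (⅙ + z + 2*B) = -17/6 + z + 2*B)
r(o) = 898 + o*(-17/6 + o) (r(o) = (-17/6 + o + 2*(o - o))*o + 898 = (-17/6 + o + 2*0)*o + 898 = (-17/6 + o + 0)*o + 898 = (-17/6 + o)*o + 898 = o*(-17/6 + o) + 898 = 898 + o*(-17/6 + o))
√(-651339/r(837) + 355181) - 1*(-903876) = √(-651339/(898 + (⅙)*837*(-17 + 6*837)) + 355181) - 1*(-903876) = √(-651339/(898 + (⅙)*837*(-17 + 5022)) + 355181) + 903876 = √(-651339/(898 + (⅙)*837*5005) + 355181) + 903876 = √(-651339/(898 + 1396395/2) + 355181) + 903876 = √(-651339/1398191/2 + 355181) + 903876 = √(-651339*2/1398191 + 355181) + 903876 = √(-68562/73589 + 355181) + 903876 = √(26137346047/73589) + 903876 = √1923421158252683/73589 + 903876 = 903876 + √1923421158252683/73589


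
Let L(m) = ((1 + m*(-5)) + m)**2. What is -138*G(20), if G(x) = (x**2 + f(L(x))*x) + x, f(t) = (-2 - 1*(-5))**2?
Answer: -82800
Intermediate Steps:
L(m) = (1 - 4*m)**2 (L(m) = ((1 - 5*m) + m)**2 = (1 - 4*m)**2)
f(t) = 9 (f(t) = (-2 + 5)**2 = 3**2 = 9)
G(x) = x**2 + 10*x (G(x) = (x**2 + 9*x) + x = x**2 + 10*x)
-138*G(20) = -2760*(10 + 20) = -2760*30 = -138*600 = -82800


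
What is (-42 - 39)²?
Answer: 6561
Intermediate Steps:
(-42 - 39)² = (-81)² = 6561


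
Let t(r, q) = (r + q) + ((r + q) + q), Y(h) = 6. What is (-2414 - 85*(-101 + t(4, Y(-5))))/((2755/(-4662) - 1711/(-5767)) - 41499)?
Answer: -106494471594/1115739816649 ≈ -0.095447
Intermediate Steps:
t(r, q) = 2*r + 3*q (t(r, q) = (q + r) + ((q + r) + q) = (q + r) + (r + 2*q) = 2*r + 3*q)
(-2414 - 85*(-101 + t(4, Y(-5))))/((2755/(-4662) - 1711/(-5767)) - 41499) = (-2414 - 85*(-101 + (2*4 + 3*6)))/((2755/(-4662) - 1711/(-5767)) - 41499) = (-2414 - 85*(-101 + (8 + 18)))/((2755*(-1/4662) - 1711*(-1/5767)) - 41499) = (-2414 - 85*(-101 + 26))/((-2755/4662 + 1711/5767) - 41499) = (-2414 - 85*(-75))/(-7911403/26885754 - 41499) = (-2414 + 6375)/(-1115739816649/26885754) = 3961*(-26885754/1115739816649) = -106494471594/1115739816649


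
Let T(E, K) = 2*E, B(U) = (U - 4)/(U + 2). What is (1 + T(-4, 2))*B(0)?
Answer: 14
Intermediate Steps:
B(U) = (-4 + U)/(2 + U)
(1 + T(-4, 2))*B(0) = (1 + 2*(-4))*((-4 + 0)/(2 + 0)) = (1 - 8)*(-4/2) = -7*(-4)/2 = -7*(-2) = 14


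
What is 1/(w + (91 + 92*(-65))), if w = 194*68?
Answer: 1/7303 ≈ 0.00013693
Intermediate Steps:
w = 13192
1/(w + (91 + 92*(-65))) = 1/(13192 + (91 + 92*(-65))) = 1/(13192 + (91 - 5980)) = 1/(13192 - 5889) = 1/7303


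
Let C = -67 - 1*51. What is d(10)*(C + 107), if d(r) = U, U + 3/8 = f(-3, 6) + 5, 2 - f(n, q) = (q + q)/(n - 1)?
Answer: -847/8 ≈ -105.88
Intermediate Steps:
f(n, q) = 2 - 2*q/(-1 + n) (f(n, q) = 2 - (q + q)/(n - 1) = 2 - 2*q/(-1 + n))
U = 77/8 (U = -3/8 + (2*(-1 - 3 - 1*6)/(-1 - 3) + 5) = -3/8 + (2*(-1 - 3 - 6)/(-4) + 5) = -3/8 + (2*(-1/4)*(-10) + 5) = -3/8 + (5 + 5) = -3/8 + 10 = 77/8 ≈ 9.6250)
d(r) = 77/8
C = -118 (C = -67 - 51 = -118)
d(10)*(C + 107) = 77*(-118 + 107)/8 = (77/8)*(-11) = -847/8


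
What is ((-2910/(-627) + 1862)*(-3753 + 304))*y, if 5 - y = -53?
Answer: -78041985376/209 ≈ -3.7341e+8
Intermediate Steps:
y = 58 (y = 5 - 1*(-53) = 5 + 53 = 58)
((-2910/(-627) + 1862)*(-3753 + 304))*y = ((-2910/(-627) + 1862)*(-3753 + 304))*58 = ((-2910*(-1/627) + 1862)*(-3449))*58 = ((970/209 + 1862)*(-3449))*58 = ((390128/209)*(-3449))*58 = -1345551472/209*58 = -78041985376/209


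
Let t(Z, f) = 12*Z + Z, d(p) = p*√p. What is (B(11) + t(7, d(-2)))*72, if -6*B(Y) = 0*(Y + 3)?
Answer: 6552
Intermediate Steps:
d(p) = p^(3/2)
B(Y) = 0 (B(Y) = -0*(Y + 3) = -0*(3 + Y) = -⅙*0 = 0)
t(Z, f) = 13*Z
(B(11) + t(7, d(-2)))*72 = (0 + 13*7)*72 = (0 + 91)*72 = 91*72 = 6552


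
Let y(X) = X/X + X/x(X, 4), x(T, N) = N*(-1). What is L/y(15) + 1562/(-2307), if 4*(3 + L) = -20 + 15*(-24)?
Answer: 887162/25377 ≈ 34.959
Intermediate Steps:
x(T, N) = -N
y(X) = 1 - X/4 (y(X) = X/X + X/((-1*4)) = 1 + X/(-4) = 1 + X*(-¼) = 1 - X/4)
L = -98 (L = -3 + (-20 + 15*(-24))/4 = -3 + (-20 - 360)/4 = -3 + (¼)*(-380) = -3 - 95 = -98)
L/y(15) + 1562/(-2307) = -98/(1 - ¼*15) + 1562/(-2307) = -98/(1 - 15/4) + 1562*(-1/2307) = -98/(-11/4) - 1562/2307 = -98*(-4/11) - 1562/2307 = 392/11 - 1562/2307 = 887162/25377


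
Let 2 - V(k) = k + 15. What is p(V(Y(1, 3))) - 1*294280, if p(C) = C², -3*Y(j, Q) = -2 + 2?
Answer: -294111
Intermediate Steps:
Y(j, Q) = 0 (Y(j, Q) = -(-2 + 2)/3 = -⅓*0 = 0)
V(k) = -13 - k (V(k) = 2 - (k + 15) = 2 - (15 + k) = 2 + (-15 - k) = -13 - k)
p(V(Y(1, 3))) - 1*294280 = (-13 - 1*0)² - 1*294280 = (-13 + 0)² - 294280 = (-13)² - 294280 = 169 - 294280 = -294111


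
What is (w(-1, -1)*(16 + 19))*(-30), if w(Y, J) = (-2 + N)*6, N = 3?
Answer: -6300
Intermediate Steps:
w(Y, J) = 6 (w(Y, J) = (-2 + 3)*6 = 1*6 = 6)
(w(-1, -1)*(16 + 19))*(-30) = (6*(16 + 19))*(-30) = (6*35)*(-30) = 210*(-30) = -6300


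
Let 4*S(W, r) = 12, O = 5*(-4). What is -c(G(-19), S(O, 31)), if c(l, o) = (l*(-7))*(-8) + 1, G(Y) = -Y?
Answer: -1065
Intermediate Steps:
O = -20
S(W, r) = 3 (S(W, r) = (¼)*12 = 3)
c(l, o) = 1 + 56*l (c(l, o) = -7*l*(-8) + 1 = 56*l + 1 = 1 + 56*l)
-c(G(-19), S(O, 31)) = -(1 + 56*(-1*(-19))) = -(1 + 56*19) = -(1 + 1064) = -1*1065 = -1065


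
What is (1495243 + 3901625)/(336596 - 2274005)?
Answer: -1798956/645803 ≈ -2.7856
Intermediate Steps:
(1495243 + 3901625)/(336596 - 2274005) = 5396868/(-1937409) = 5396868*(-1/1937409) = -1798956/645803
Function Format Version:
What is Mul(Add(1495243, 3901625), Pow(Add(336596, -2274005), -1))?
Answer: Rational(-1798956, 645803) ≈ -2.7856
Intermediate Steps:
Mul(Add(1495243, 3901625), Pow(Add(336596, -2274005), -1)) = Mul(5396868, Pow(-1937409, -1)) = Mul(5396868, Rational(-1, 1937409)) = Rational(-1798956, 645803)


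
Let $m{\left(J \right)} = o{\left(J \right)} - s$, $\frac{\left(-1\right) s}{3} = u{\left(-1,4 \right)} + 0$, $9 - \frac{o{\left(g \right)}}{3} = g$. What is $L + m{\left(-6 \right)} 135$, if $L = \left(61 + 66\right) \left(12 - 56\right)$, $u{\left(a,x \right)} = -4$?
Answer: $-1133$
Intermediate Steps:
$o{\left(g \right)} = 27 - 3 g$
$s = 12$ ($s = - 3 \left(-4 + 0\right) = \left(-3\right) \left(-4\right) = 12$)
$m{\left(J \right)} = 15 - 3 J$ ($m{\left(J \right)} = \left(27 - 3 J\right) - 12 = 15 - 3 J$)
$L = -5588$ ($L = 127 \left(-44\right) = -5588$)
$L + m{\left(-6 \right)} 135 = -5588 + \left(15 - -18\right) 135 = -5588 + \left(15 + 18\right) 135 = -5588 + 33 \cdot 135 = -5588 + 4455 = -1133$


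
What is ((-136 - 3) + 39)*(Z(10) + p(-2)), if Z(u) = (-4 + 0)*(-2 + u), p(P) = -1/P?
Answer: 3150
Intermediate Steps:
Z(u) = 8 - 4*u (Z(u) = -4*(-2 + u) = 8 - 4*u)
((-136 - 3) + 39)*(Z(10) + p(-2)) = ((-136 - 3) + 39)*((8 - 4*10) - 1/(-2)) = (-139 + 39)*((8 - 40) - 1*(-½)) = -100*(-32 + ½) = -100*(-63/2) = 3150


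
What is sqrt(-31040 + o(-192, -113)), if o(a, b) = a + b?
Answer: I*sqrt(31345) ≈ 177.05*I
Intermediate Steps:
sqrt(-31040 + o(-192, -113)) = sqrt(-31040 + (-192 - 113)) = sqrt(-31040 - 305) = sqrt(-31345) = I*sqrt(31345)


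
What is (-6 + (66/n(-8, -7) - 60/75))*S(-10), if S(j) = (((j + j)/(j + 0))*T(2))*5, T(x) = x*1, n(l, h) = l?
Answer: -301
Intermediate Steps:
T(x) = x
S(j) = 20 (S(j) = (((j + j)/(j + 0))*2)*5 = (((2*j)/j)*2)*5 = (2*2)*5 = 4*5 = 20)
(-6 + (66/n(-8, -7) - 60/75))*S(-10) = (-6 + (66/(-8) - 60/75))*20 = (-6 + (66*(-⅛) - 60*1/75))*20 = (-6 + (-33/4 - ⅘))*20 = (-6 - 181/20)*20 = -301/20*20 = -301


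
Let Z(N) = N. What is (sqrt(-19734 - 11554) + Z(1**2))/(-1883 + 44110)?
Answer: 1/42227 + 2*I*sqrt(7822)/42227 ≈ 2.3682e-5 + 0.0041889*I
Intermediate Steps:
(sqrt(-19734 - 11554) + Z(1**2))/(-1883 + 44110) = (sqrt(-19734 - 11554) + 1**2)/(-1883 + 44110) = (sqrt(-31288) + 1)/42227 = (2*I*sqrt(7822) + 1)*(1/42227) = (1 + 2*I*sqrt(7822))*(1/42227) = 1/42227 + 2*I*sqrt(7822)/42227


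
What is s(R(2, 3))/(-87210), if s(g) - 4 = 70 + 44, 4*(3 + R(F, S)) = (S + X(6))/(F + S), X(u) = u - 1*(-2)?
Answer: -59/43605 ≈ -0.0013531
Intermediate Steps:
X(u) = 2 + u (X(u) = u + 2 = 2 + u)
R(F, S) = -3 + (8 + S)/(4*(F + S)) (R(F, S) = -3 + ((S + (2 + 6))/(F + S))/4 = -3 + ((S + 8)/(F + S))/4 = -3 + ((8 + S)/(F + S))/4 = -3 + (8 + S)/(4*(F + S)))
s(g) = 118 (s(g) = 4 + (70 + 44) = 4 + 114 = 118)
s(R(2, 3))/(-87210) = 118/(-87210) = 118*(-1/87210) = -59/43605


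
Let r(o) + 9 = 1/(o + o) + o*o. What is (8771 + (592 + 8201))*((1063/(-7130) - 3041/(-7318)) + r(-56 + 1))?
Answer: 7601625213239542/143487685 ≈ 5.2978e+7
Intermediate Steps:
r(o) = -9 + o**2 + 1/(2*o) (r(o) = -9 + (1/(o + o) + o*o) = -9 + (1/(2*o) + o**2) = -9 + (o**2 + 1/(2*o)) = -9 + o**2 + 1/(2*o))
(8771 + (592 + 8201))*((1063/(-7130) - 3041/(-7318)) + r(-56 + 1)) = (8771 + (592 + 8201))*((1063/(-7130) - 3041/(-7318)) + (-9 + (-56 + 1)**2 + 1/(2*(-56 + 1)))) = (8771 + 8793)*((1063*(-1/7130) - 3041*(-1/7318)) + (-9 + (-55)**2 + (1/2)/(-55))) = 17564*((-1063/7130 + 3041/7318) + (-9 + 3025 + (1/2)*(-1/55))) = 17564*(3475824/13044335 + (-9 + 3025 - 1/110)) = 17564*(3475824/13044335 + 331759/110) = 17564*(865591575181/286975370) = 7601625213239542/143487685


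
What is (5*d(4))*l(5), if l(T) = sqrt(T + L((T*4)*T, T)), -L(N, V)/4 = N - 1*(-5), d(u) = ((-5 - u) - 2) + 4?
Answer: -35*I*sqrt(415) ≈ -713.0*I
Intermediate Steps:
d(u) = -3 - u (d(u) = (-7 - u) + 4 = -3 - u)
L(N, V) = -20 - 4*N (L(N, V) = -4*(N - 1*(-5)) = -4*(N + 5) = -4*(5 + N) = -20 - 4*N)
l(T) = sqrt(-20 + T - 16*T**2) (l(T) = sqrt(T + (-20 - 4*T*4*T)) = sqrt(T + (-20 - 4*4*T*T)) = sqrt(T + (-20 - 16*T**2)) = sqrt(-20 + T - 16*T**2))
(5*d(4))*l(5) = (5*(-3 - 1*4))*sqrt(-20 + 5 - 16*5**2) = (5*(-3 - 4))*sqrt(-20 + 5 - 16*25) = (5*(-7))*sqrt(-20 + 5 - 400) = -35*I*sqrt(415)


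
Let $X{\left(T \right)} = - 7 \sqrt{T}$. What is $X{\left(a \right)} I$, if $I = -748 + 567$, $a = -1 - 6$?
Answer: $1267 i \sqrt{7} \approx 3352.2 i$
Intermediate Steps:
$a = -7$ ($a = -1 - 6 = -7$)
$I = -181$
$X{\left(a \right)} I = - 7 \sqrt{-7} \left(-181\right) = - 7 i \sqrt{7} \left(-181\right) = 1267 i \sqrt{7}$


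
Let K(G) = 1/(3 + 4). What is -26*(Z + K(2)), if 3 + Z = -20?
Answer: 4160/7 ≈ 594.29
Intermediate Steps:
Z = -23 (Z = -3 - 20 = -23)
K(G) = ⅐ (K(G) = 1/7 = ⅐)
-26*(Z + K(2)) = -26*(-23 + ⅐) = -26*(-160/7) = 4160/7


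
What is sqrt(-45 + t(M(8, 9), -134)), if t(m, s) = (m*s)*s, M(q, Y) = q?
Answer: sqrt(143603) ≈ 378.95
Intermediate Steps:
t(m, s) = m*s**2
sqrt(-45 + t(M(8, 9), -134)) = sqrt(-45 + 8*(-134)**2) = sqrt(-45 + 8*17956) = sqrt(-45 + 143648) = sqrt(143603)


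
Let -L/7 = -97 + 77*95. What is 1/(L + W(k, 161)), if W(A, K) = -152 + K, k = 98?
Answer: -1/50517 ≈ -1.9795e-5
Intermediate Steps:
L = -50526 (L = -7*(-97 + 77*95) = -7*(-97 + 7315) = -7*7218 = -50526)
1/(L + W(k, 161)) = 1/(-50526 + (-152 + 161)) = 1/(-50526 + 9) = 1/(-50517) = -1/50517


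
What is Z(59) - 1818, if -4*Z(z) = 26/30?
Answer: -109093/60 ≈ -1818.2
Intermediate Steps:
Z(z) = -13/60 (Z(z) = -13/(2*30) = -¼*13/15 = -13/60)
Z(59) - 1818 = -13/60 - 1818 = -109093/60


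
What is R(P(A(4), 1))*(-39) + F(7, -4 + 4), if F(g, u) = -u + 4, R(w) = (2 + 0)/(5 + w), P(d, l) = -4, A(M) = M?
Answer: -74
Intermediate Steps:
R(w) = 2/(5 + w)
F(g, u) = 4 - u
R(P(A(4), 1))*(-39) + F(7, -4 + 4) = (2/(5 - 4))*(-39) + (4 - (-4 + 4)) = (2/1)*(-39) + (4 - 1*0) = (2*1)*(-39) + (4 + 0) = 2*(-39) + 4 = -78 + 4 = -74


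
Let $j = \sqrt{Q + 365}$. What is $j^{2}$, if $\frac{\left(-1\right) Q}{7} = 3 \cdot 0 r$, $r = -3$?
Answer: $365$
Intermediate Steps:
$Q = 0$ ($Q = - 7 \cdot 3 \cdot 0 \left(-3\right) = - 7 \cdot 0 \left(-3\right) = \left(-7\right) 0 = 0$)
$j = \sqrt{365}$ ($j = \sqrt{0 + 365} = \sqrt{365} \approx 19.105$)
$j^{2} = \left(\sqrt{365}\right)^{2} = 365$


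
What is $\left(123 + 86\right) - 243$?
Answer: $-34$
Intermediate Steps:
$\left(123 + 86\right) - 243 = 209 - 243 = -34$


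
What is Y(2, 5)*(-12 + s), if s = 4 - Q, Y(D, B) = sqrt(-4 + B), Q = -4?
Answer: -4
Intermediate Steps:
s = 8 (s = 4 - 1*(-4) = 4 + 4 = 8)
Y(2, 5)*(-12 + s) = sqrt(-4 + 5)*(-12 + 8) = sqrt(1)*(-4) = 1*(-4) = -4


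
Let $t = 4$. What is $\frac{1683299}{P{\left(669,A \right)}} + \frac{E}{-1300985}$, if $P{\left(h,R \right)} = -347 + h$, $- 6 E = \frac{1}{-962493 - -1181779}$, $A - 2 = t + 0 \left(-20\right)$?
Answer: $\frac{205810569820348433}{39369715945980} \approx 5227.6$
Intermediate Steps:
$A = 6$ ($A = 2 + \left(4 + 0 \left(-20\right)\right) = 2 + \left(4 + 0\right) = 2 + 4 = 6$)
$E = - \frac{1}{1315716}$ ($E = - \frac{1}{6 \left(-962493 - -1181779\right)} = - \frac{1}{6 \left(-962493 + \left(-946849 + 2128628\right)\right)} = - \frac{1}{6 \left(-962493 + 1181779\right)} = - \frac{1}{6 \cdot 219286} = \left(- \frac{1}{6}\right) \frac{1}{219286} = - \frac{1}{1315716} \approx -7.6004 \cdot 10^{-7}$)
$\frac{1683299}{P{\left(669,A \right)}} + \frac{E}{-1300985} = \frac{1683299}{-347 + 669} - \frac{1}{1315716 \left(-1300985\right)} = \frac{1683299}{322} - - \frac{1}{1711726780260} = 1683299 \cdot \frac{1}{322} + \frac{1}{1711726780260} = \frac{1683299}{322} + \frac{1}{1711726780260} = \frac{205810569820348433}{39369715945980}$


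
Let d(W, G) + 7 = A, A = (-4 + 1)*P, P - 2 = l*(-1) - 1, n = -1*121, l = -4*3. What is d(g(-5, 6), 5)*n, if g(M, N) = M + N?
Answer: 5566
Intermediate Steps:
l = -12
n = -121
P = 13 (P = 2 + (-12*(-1) - 1) = 2 + (12 - 1) = 2 + 11 = 13)
A = -39 (A = (-4 + 1)*13 = -3*13 = -39)
d(W, G) = -46 (d(W, G) = -7 - 39 = -46)
d(g(-5, 6), 5)*n = -46*(-121) = 5566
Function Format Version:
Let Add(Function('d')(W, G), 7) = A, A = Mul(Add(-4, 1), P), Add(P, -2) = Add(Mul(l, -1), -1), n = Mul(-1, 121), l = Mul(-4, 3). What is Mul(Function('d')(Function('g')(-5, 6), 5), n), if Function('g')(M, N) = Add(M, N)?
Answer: 5566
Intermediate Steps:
l = -12
n = -121
P = 13 (P = Add(2, Add(Mul(-12, -1), -1)) = Add(2, Add(12, -1)) = Add(2, 11) = 13)
A = -39 (A = Mul(Add(-4, 1), 13) = Mul(-3, 13) = -39)
Function('d')(W, G) = -46 (Function('d')(W, G) = Add(-7, -39) = -46)
Mul(Function('d')(Function('g')(-5, 6), 5), n) = Mul(-46, -121) = 5566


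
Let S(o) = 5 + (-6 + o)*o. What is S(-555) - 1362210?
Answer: -1050850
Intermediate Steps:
S(o) = 5 + o*(-6 + o)
S(-555) - 1362210 = (5 + (-555)² - 6*(-555)) - 1362210 = (5 + 308025 + 3330) - 1362210 = 311360 - 1362210 = -1050850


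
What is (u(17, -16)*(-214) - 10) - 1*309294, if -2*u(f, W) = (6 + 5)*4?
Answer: -304596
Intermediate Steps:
u(f, W) = -22 (u(f, W) = -(6 + 5)*4/2 = -11*4/2 = -½*44 = -22)
(u(17, -16)*(-214) - 10) - 1*309294 = (-22*(-214) - 10) - 1*309294 = (4708 - 10) - 309294 = 4698 - 309294 = -304596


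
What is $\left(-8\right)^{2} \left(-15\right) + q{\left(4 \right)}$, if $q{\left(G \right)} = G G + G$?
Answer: $-940$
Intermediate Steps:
$q{\left(G \right)} = G + G^{2}$ ($q{\left(G \right)} = G^{2} + G = G + G^{2}$)
$\left(-8\right)^{2} \left(-15\right) + q{\left(4 \right)} = \left(-8\right)^{2} \left(-15\right) + 4 \left(1 + 4\right) = 64 \left(-15\right) + 4 \cdot 5 = -960 + 20 = -940$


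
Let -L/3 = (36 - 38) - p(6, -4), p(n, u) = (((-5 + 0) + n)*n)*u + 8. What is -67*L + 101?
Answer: 2915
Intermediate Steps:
p(n, u) = 8 + n*u*(-5 + n) (p(n, u) = ((-5 + n)*n)*u + 8 = (n*(-5 + n))*u + 8 = n*u*(-5 + n) + 8 = 8 + n*u*(-5 + n))
L = -42 (L = -3*((36 - 38) - (8 - 4*6**2 - 5*6*(-4))) = -3*(-2 - (8 - 4*36 + 120)) = -3*(-2 - (8 - 144 + 120)) = -3*(-2 - 1*(-16)) = -3*(-2 + 16) = -3*14 = -42)
-67*L + 101 = -67*(-42) + 101 = 2814 + 101 = 2915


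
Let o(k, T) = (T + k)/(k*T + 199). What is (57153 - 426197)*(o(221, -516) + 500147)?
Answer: -21011606619556696/113837 ≈ -1.8458e+11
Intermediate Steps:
o(k, T) = (T + k)/(199 + T*k) (o(k, T) = (T + k)/(T*k + 199) = (T + k)/(199 + T*k))
(57153 - 426197)*(o(221, -516) + 500147) = (57153 - 426197)*((-516 + 221)/(199 - 516*221) + 500147) = -369044*(-295/(199 - 114036) + 500147) = -369044*(-295/(-113837) + 500147) = -369044*(-1/113837*(-295) + 500147) = -369044*(295/113837 + 500147) = -369044*56935234334/113837 = -21011606619556696/113837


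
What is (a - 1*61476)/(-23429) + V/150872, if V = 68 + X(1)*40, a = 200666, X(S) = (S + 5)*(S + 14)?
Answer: -5228484027/883695022 ≈ -5.9166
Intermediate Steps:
X(S) = (5 + S)*(14 + S)
V = 3668 (V = 68 + (70 + 1**2 + 19*1)*40 = 68 + (70 + 1 + 19)*40 = 68 + 90*40 = 68 + 3600 = 3668)
(a - 1*61476)/(-23429) + V/150872 = (200666 - 1*61476)/(-23429) + 3668/150872 = (200666 - 61476)*(-1/23429) + 3668*(1/150872) = 139190*(-1/23429) + 917/37718 = -139190/23429 + 917/37718 = -5228484027/883695022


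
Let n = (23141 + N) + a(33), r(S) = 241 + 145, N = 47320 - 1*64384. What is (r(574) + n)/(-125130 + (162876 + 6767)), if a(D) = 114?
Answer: 6577/44513 ≈ 0.14775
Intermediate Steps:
N = -17064 (N = 47320 - 64384 = -17064)
r(S) = 386
n = 6191 (n = (23141 - 17064) + 114 = 6077 + 114 = 6191)
(r(574) + n)/(-125130 + (162876 + 6767)) = (386 + 6191)/(-125130 + (162876 + 6767)) = 6577/(-125130 + 169643) = 6577/44513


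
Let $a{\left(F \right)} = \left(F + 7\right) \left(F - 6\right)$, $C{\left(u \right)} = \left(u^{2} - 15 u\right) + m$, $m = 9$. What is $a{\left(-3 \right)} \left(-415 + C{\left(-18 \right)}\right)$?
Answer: $-6768$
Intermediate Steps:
$C{\left(u \right)} = 9 + u^{2} - 15 u$ ($C{\left(u \right)} = \left(u^{2} - 15 u\right) + 9 = 9 + u^{2} - 15 u$)
$a{\left(F \right)} = \left(-6 + F\right) \left(7 + F\right)$ ($a{\left(F \right)} = \left(7 + F\right) \left(-6 + F\right) = \left(-6 + F\right) \left(7 + F\right)$)
$a{\left(-3 \right)} \left(-415 + C{\left(-18 \right)}\right) = \left(-42 - 3 + \left(-3\right)^{2}\right) \left(-415 + \left(9 + \left(-18\right)^{2} - -270\right)\right) = \left(-42 - 3 + 9\right) \left(-415 + \left(9 + 324 + 270\right)\right) = - 36 \left(-415 + 603\right) = \left(-36\right) 188 = -6768$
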